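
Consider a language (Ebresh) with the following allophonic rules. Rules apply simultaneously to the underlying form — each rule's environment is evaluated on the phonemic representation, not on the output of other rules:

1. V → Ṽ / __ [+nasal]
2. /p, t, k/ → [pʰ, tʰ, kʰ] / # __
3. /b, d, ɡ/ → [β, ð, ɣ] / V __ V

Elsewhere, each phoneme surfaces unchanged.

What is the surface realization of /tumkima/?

Rule 2 applies to /t/ (word-initial: word-initially) → [tʰ].
/u/ (between /t/ and /m/) occurs before a nasal consonant → [ũ] by rule 1.
/m/ (between /u/ and /k/) is unaffected → [m].
/k/ (between /m/ and /i/): rule 2 targets it, but not word-initially → unchanged [k].
/i/ (between /k/ and /m/) occurs before a nasal consonant → [ĩ] by rule 1.
/m/ (between /i/ and /a/) is unaffected → [m].
/a/ (word-final) is in the target of rule 1 but the environment (before a nasal consonant) is not met → [a].

[tʰũmkĩma]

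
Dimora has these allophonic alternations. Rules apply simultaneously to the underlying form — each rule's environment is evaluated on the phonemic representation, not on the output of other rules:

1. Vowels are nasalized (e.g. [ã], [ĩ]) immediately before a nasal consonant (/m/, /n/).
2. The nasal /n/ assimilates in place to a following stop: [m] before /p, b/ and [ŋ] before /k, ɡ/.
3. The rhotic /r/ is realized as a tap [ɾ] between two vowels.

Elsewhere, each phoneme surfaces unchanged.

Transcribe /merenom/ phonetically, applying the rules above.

[meɾẽnõm]

/m/ (word-initial): no rule targets it → [m].
/e/ — between /m/ and /r/; rule 1 does not apply here → [e].
/r/ (between /e/ and /e/) occurs between two vowels → [ɾ] by rule 3.
/e/ (between /r/ and /n/): before a nasal consonant, so rule 1 applies → [ẽ].
/n/ (between /e/ and /o/) is in the target of rule 2 but the environment (before a labial or velar stop) is not met → [n].
/o/ — between /n/ and /m/, before a nasal consonant — surfaces as [õ] (rule 1).
/m/ (word-final): no rule targets it → [m].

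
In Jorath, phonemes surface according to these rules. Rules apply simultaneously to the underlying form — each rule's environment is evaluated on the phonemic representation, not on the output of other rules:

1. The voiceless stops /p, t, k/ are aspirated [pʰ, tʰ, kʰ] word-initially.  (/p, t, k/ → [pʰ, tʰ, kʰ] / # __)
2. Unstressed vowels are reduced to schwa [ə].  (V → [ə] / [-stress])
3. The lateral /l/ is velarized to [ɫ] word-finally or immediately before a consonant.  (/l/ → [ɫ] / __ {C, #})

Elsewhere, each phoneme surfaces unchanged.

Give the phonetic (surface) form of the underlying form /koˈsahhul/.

Rule 1 applies to /k/ (word-initial: word-initially) → [kʰ].
/o/ — between /k/ and /s/, in an unstressed syllable — surfaces as [ə] (rule 2).
/s/ (between /o/ and /a/) is unaffected → [s].
/a/ (between /s/ and /h/): rule 2 targets it, but not in an unstressed syllable → unchanged [a].
/h/ (between /a/ and /h/) is unaffected → [h].
/h/ (between /h/ and /u/): no rule targets it → [h].
/u/ (between /h/ and /l/): in an unstressed syllable, so rule 2 applies → [ə].
Rule 3 applies to /l/ (word-final: word-finally or immediately before a consonant) → [ɫ].

[kʰəˈsahhəɫ]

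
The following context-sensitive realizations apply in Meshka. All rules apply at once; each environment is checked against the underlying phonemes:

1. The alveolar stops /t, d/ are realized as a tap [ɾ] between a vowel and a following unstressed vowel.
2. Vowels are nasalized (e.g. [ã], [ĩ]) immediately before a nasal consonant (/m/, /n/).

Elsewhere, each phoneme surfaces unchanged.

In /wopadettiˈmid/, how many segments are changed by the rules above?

2

Segments that undergo a rule: /d/ → [ɾ] (rule 1); /i/ → [ĩ] (rule 2).
All other segments surface unchanged.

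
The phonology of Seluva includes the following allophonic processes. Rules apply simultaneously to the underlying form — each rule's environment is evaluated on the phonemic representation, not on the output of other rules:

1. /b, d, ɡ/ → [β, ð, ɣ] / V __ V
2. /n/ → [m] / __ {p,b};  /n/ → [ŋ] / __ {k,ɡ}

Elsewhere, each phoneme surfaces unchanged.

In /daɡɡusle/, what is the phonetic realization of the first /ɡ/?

/ɡ/ (between /a/ and /ɡ/): rule 1 targets it, but not between two vowels → unchanged [ɡ].

[ɡ]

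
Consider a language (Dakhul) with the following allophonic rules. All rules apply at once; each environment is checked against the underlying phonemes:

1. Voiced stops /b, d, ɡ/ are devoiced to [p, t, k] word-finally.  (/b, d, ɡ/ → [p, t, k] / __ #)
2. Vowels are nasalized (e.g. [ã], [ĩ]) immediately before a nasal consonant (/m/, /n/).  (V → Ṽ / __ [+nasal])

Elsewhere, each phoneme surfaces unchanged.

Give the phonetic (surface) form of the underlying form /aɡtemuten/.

/a/ (word-initial) is in the target of rule 2 but the environment (before a nasal consonant) is not met → [a].
/ɡ/ (between /a/ and /t/): rule 1 targets it, but not word-finally → unchanged [ɡ].
Rule 2 applies to /e/ (between /t/ and /m/: before a nasal consonant) → [ẽ].
/u/ (between /m/ and /t/) fails the environment for rule 2, so it stays [u].
/e/ meets the environment for rule 2 (before a nasal consonant) → [ẽ].

[aɡtẽmutẽn]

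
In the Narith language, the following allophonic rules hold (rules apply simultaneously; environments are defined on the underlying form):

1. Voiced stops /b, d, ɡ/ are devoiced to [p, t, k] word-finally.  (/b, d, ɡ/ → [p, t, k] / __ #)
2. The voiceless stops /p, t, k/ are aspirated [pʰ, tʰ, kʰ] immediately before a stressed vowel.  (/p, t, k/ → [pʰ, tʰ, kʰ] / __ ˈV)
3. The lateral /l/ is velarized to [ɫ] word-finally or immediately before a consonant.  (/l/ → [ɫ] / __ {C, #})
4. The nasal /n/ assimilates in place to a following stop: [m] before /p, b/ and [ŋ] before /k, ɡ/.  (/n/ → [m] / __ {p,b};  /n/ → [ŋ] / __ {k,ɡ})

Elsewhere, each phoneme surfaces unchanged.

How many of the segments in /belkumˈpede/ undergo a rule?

2

Segments that undergo a rule: /l/ → [ɫ] (rule 3); /p/ → [pʰ] (rule 2).
All other segments surface unchanged.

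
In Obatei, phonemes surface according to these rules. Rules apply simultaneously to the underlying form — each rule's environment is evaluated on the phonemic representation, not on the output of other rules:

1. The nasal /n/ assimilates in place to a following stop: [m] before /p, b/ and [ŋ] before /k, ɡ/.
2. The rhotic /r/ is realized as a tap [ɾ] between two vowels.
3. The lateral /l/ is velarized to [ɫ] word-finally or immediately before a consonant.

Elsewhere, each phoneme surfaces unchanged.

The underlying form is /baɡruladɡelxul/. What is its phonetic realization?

/r/ (between /ɡ/ and /u/) is in the target of rule 2 but the environment (between two vowels) is not met → [r].
/l/ (between /u/ and /a/): rule 3 targets it, but not word-finally or immediately before a consonant → unchanged [l].
/l/ (between /e/ and /x/): word-finally or immediately before a consonant, so rule 3 applies → [ɫ].
/l/ meets the environment for rule 3 (word-finally or immediately before a consonant) → [ɫ].

[baɡruladɡeɫxuɫ]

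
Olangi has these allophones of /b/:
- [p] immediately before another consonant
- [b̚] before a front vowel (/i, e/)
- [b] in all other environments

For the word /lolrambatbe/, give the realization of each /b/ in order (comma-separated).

[b], [b̚]

Occurrence 1 (position 7): no conditioning environment matches → elsewhere allophone [b].
Occurrence 2 (position 10): before a front vowel (/i, e/) → [b̚].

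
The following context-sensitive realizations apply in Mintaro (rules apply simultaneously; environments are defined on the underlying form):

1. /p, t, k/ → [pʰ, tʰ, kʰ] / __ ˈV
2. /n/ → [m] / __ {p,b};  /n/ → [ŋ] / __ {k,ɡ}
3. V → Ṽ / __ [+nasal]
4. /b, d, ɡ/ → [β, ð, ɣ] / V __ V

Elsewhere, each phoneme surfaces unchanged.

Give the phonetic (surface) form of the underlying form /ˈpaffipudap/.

/p/ (word-initial) occurs immediately before a stressed vowel → [pʰ] by rule 1.
/a/ (between /p/ and /f/) fails the environment for rule 3, so it stays [a].
/i/ — between /f/ and /p/; rule 3 does not apply here → [i].
/p/ (between /i/ and /u/) fails the environment for rule 1, so it stays [p].
/u/ (between /p/ and /d/) is in the target of rule 3 but the environment (before a nasal consonant) is not met → [u].
/d/ — between /u/ and /a/, between two vowels — surfaces as [ð] (rule 4).
/a/ — between /d/ and /p/; rule 3 does not apply here → [a].
/p/ (word-final): rule 1 targets it, but not immediately before a stressed vowel → unchanged [p].

[ˈpʰaffipuðap]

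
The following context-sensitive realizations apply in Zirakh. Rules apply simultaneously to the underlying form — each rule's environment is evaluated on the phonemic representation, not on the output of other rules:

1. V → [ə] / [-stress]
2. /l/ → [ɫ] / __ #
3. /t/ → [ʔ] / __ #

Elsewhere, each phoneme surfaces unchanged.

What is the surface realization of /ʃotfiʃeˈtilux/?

/ʃ/ (word-initial) is unaffected → [ʃ].
/o/ (between /ʃ/ and /t/) occurs in an unstressed syllable → [ə] by rule 1.
/t/ (between /o/ and /f/) is in the target of rule 3 but the environment (word-finally) is not met → [t].
/f/ (between /t/ and /i/) is unaffected → [f].
/i/ meets the environment for rule 1 (in an unstressed syllable) → [ə].
/ʃ/ (between /i/ and /e/) is unaffected → [ʃ].
Rule 1 applies to /e/ (between /ʃ/ and /t/: in an unstressed syllable) → [ə].
/t/ (between /e/ and /i/) fails the environment for rule 3, so it stays [t].
/i/ — between /t/ and /l/; rule 1 does not apply here → [i].
/l/ (between /i/ and /u/): rule 2 targets it, but not word-finally → unchanged [l].
/u/ (between /l/ and /x/) occurs in an unstressed syllable → [ə] by rule 1.
/x/ (word-final): no rule targets it → [x].

[ʃətfəʃəˈtiləx]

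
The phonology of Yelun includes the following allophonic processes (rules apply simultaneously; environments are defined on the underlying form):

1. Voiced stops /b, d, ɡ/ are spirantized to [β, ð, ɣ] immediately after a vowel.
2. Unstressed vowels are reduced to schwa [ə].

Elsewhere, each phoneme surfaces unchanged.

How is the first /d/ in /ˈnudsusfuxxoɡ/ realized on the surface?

[ð]

/d/ (between /u/ and /s/) occurs immediately after a vowel → [ð] by rule 1.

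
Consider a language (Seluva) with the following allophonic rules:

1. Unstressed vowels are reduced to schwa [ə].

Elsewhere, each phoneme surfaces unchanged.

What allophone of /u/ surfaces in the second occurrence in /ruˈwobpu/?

/u/ meets the environment for rule 1 (in an unstressed syllable) → [ə].

[ə]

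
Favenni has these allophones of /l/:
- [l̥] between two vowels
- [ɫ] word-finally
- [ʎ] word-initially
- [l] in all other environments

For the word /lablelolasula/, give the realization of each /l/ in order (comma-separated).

[ʎ], [l], [l̥], [l̥], [l̥]

Occurrence 1 (position 1): word-initially → [ʎ].
Occurrence 2 (position 4): no conditioning environment matches → elsewhere allophone [l].
Occurrence 3 (position 6): between two vowels → [l̥].
Occurrence 4 (position 8): between two vowels → [l̥].
Occurrence 5 (position 12): between two vowels → [l̥].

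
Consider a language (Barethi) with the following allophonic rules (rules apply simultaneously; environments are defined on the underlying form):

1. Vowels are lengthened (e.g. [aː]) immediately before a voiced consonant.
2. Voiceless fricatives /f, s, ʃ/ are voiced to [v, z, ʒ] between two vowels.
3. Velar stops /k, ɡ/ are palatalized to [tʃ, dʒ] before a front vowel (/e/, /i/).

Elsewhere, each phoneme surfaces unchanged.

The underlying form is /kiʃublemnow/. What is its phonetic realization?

/k/ (word-initial): before a front vowel, so rule 3 applies → [tʃ].
/i/ (between /k/ and /ʃ/): rule 1 targets it, but not before a voiced consonant → unchanged [i].
/ʃ/ (between /i/ and /u/): between two vowels, so rule 2 applies → [ʒ].
Rule 1 applies to /u/ (between /ʃ/ and /b/: before a voiced consonant) → [uː].
/e/ meets the environment for rule 1 (before a voiced consonant) → [eː].
/o/ — between /n/ and /w/, before a voiced consonant — surfaces as [oː] (rule 1).

[tʃiʒuːbleːmnoːw]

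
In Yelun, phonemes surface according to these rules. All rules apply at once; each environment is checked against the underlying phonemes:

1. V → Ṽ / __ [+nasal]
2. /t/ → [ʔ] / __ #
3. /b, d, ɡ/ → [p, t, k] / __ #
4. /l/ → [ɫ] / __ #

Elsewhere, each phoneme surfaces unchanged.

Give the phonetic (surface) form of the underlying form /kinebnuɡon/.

/k/ stays [k].
/i/ meets the environment for rule 1 (before a nasal consonant) → [ĩ].
/n/ stays [n].
/e/ (between /n/ and /b/) fails the environment for rule 1, so it stays [e].
/b/ — between /e/ and /n/; rule 3 does not apply here → [b].
/n/ (between /b/ and /u/) is unaffected → [n].
/u/ — between /n/ and /ɡ/; rule 1 does not apply here → [u].
/ɡ/ (between /u/ and /o/): rule 3 targets it, but not word-finally → unchanged [ɡ].
/o/ (between /ɡ/ and /n/) occurs before a nasal consonant → [õ] by rule 1.
/n/ stays [n].

[kĩnebnuɡõn]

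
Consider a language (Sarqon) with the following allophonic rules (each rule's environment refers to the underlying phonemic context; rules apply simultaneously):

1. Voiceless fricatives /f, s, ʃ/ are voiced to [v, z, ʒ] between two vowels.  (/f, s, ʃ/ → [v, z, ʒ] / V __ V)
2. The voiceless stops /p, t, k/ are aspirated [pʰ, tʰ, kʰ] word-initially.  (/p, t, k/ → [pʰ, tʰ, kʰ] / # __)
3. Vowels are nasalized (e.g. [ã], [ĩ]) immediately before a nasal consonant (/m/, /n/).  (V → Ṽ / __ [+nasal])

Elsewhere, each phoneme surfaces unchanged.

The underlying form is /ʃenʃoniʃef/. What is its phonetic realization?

[ʃẽnʃõniʒef]

/ʃ/ (word-initial) is in the target of rule 1 but the environment (between two vowels) is not met → [ʃ].
/e/ (between /ʃ/ and /n/): before a nasal consonant, so rule 3 applies → [ẽ].
/n/ stays [n].
/ʃ/ — between /n/ and /o/; rule 1 does not apply here → [ʃ].
Rule 3 applies to /o/ (between /ʃ/ and /n/: before a nasal consonant) → [õ].
/n/ — not in any rule's target class → [n].
/i/ — between /n/ and /ʃ/; rule 3 does not apply here → [i].
/ʃ/ meets the environment for rule 1 (between two vowels) → [ʒ].
/e/ (between /ʃ/ and /f/): rule 3 targets it, but not before a nasal consonant → unchanged [e].
/f/ (word-final) fails the environment for rule 1, so it stays [f].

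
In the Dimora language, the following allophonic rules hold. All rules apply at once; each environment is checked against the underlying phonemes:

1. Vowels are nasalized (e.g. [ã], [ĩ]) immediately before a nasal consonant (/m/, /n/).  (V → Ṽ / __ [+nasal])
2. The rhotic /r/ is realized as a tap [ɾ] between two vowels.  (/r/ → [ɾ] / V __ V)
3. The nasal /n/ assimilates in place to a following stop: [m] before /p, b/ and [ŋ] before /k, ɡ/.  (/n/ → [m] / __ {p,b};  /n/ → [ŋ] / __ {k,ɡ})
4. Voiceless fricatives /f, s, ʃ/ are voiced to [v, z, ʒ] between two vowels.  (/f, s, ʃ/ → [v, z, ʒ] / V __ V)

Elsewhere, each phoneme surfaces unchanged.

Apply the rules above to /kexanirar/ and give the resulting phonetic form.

/e/ (between /k/ and /x/): rule 1 targets it, but not before a nasal consonant → unchanged [e].
Rule 1 applies to /a/ (between /x/ and /n/: before a nasal consonant) → [ã].
/n/ (between /a/ and /i/): rule 3 targets it, but not before a labial or velar stop → unchanged [n].
/i/ — between /n/ and /r/; rule 1 does not apply here → [i].
/r/ — between /i/ and /a/, between two vowels — surfaces as [ɾ] (rule 2).
/a/ (between /r/ and /r/): rule 1 targets it, but not before a nasal consonant → unchanged [a].
/r/ (word-final) fails the environment for rule 2, so it stays [r].

[kexãniɾar]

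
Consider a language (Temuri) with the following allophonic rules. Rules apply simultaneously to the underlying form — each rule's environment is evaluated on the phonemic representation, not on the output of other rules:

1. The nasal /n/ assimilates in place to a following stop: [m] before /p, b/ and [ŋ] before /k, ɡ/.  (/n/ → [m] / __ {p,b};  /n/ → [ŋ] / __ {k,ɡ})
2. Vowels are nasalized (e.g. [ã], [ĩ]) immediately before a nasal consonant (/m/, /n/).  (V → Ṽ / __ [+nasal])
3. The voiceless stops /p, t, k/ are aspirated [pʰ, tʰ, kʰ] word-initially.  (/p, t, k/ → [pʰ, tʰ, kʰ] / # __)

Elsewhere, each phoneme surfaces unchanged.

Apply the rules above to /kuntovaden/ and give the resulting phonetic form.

Rule 3 applies to /k/ (word-initial: word-initially) → [kʰ].
/u/ (between /k/ and /n/): before a nasal consonant, so rule 2 applies → [ũ].
/n/ — between /u/ and /t/; rule 1 does not apply here → [n].
/t/ (between /n/ and /o/) is in the target of rule 3 but the environment (word-initially) is not met → [t].
/o/ (between /t/ and /v/): rule 2 targets it, but not before a nasal consonant → unchanged [o].
/v/ stays [v].
/a/ — between /v/ and /d/; rule 2 does not apply here → [a].
/d/ — not in any rule's target class → [d].
/e/ (between /d/ and /n/) occurs before a nasal consonant → [ẽ] by rule 2.
/n/ (word-final) is in the target of rule 1 but the environment (before a labial or velar stop) is not met → [n].

[kʰũntovadẽn]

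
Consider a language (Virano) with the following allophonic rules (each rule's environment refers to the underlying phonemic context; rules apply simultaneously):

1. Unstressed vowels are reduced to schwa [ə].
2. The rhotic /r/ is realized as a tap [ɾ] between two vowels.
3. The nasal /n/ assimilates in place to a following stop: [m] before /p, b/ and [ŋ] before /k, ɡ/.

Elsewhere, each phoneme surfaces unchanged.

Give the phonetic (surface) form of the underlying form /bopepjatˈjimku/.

[bəpəpjətˈjimkə]

/o/ (between /b/ and /p/): in an unstressed syllable, so rule 1 applies → [ə].
/e/ (between /p/ and /p/) occurs in an unstressed syllable → [ə] by rule 1.
/a/ (between /j/ and /t/) occurs in an unstressed syllable → [ə] by rule 1.
/i/ (between /j/ and /m/): rule 1 targets it, but not in an unstressed syllable → unchanged [i].
Rule 1 applies to /u/ (word-final: in an unstressed syllable) → [ə].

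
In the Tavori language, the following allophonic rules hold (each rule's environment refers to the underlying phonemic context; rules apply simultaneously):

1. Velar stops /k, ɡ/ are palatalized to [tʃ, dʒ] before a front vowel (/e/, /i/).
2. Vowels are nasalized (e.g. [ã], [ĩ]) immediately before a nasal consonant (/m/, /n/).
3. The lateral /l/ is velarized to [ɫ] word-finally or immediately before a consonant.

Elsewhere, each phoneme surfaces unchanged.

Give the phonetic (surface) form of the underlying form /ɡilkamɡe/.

Rule 1 applies to /ɡ/ (word-initial: before a front vowel) → [dʒ].
/i/ (between /ɡ/ and /l/): rule 2 targets it, but not before a nasal consonant → unchanged [i].
/l/ (between /i/ and /k/) occurs word-finally or immediately before a consonant → [ɫ] by rule 3.
/k/ (between /l/ and /a/): rule 1 targets it, but not before a front vowel → unchanged [k].
/a/ (between /k/ and /m/): before a nasal consonant, so rule 2 applies → [ã].
/m/ stays [m].
Rule 1 applies to /ɡ/ (between /m/ and /e/: before a front vowel) → [dʒ].
/e/ (word-final) is in the target of rule 2 but the environment (before a nasal consonant) is not met → [e].

[dʒiɫkãmdʒe]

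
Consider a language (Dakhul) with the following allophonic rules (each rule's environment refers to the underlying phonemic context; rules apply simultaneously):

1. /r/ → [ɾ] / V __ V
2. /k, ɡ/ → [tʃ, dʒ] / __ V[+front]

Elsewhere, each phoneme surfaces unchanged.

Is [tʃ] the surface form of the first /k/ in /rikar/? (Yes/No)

No

/k/ (between /i/ and /a/): rule 2 targets it, but not before a front vowel → unchanged [k].
The actual realization is [k], not [tʃ].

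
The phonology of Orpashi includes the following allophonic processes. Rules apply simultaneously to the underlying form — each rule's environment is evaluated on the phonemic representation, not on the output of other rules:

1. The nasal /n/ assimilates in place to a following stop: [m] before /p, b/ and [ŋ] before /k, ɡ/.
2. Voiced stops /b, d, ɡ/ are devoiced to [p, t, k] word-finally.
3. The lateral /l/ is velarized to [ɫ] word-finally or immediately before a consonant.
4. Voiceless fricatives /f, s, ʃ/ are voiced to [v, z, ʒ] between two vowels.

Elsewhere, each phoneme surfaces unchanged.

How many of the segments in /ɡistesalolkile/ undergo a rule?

2

Segments that undergo a rule: /s/ → [z] (rule 4); /l/ → [ɫ] (rule 3).
All other segments surface unchanged.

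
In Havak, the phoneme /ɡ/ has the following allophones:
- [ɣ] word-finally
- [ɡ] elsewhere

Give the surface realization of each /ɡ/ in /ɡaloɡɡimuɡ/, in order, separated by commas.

[ɡ], [ɡ], [ɡ], [ɣ]

Occurrence 1 (position 1): no conditioning environment matches → elsewhere allophone [ɡ].
Occurrence 2 (position 5): no conditioning environment matches → elsewhere allophone [ɡ].
Occurrence 3 (position 6): no conditioning environment matches → elsewhere allophone [ɡ].
Occurrence 4 (position 10): word-finally → [ɣ].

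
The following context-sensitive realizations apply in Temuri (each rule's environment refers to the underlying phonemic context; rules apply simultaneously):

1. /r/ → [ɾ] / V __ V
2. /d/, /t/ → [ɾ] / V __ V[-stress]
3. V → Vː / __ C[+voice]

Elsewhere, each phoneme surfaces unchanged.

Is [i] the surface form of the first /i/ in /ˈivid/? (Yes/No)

/i/ meets the environment for rule 3 (before a voiced consonant) → [iː].
The actual realization is [iː], not [i].

No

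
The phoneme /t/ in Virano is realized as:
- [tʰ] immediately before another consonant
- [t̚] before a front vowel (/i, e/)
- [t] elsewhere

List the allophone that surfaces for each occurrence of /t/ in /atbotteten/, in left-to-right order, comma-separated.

Occurrence 1 (position 2): immediately before another consonant → [tʰ].
Occurrence 2 (position 5): immediately before another consonant → [tʰ].
Occurrence 3 (position 6): before a front vowel (/i, e/) → [t̚].
Occurrence 4 (position 8): before a front vowel (/i, e/) → [t̚].

[tʰ], [tʰ], [t̚], [t̚]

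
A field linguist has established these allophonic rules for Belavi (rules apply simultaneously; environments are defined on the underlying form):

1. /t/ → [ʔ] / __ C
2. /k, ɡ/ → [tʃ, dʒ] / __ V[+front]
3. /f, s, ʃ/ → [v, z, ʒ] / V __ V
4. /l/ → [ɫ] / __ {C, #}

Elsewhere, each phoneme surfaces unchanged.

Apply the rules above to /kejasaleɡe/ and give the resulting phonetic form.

Rule 2 applies to /k/ (word-initial: before a front vowel) → [tʃ].
Rule 3 applies to /s/ (between /a/ and /a/: between two vowels) → [z].
/l/ (between /a/ and /e/) is in the target of rule 4 but the environment (word-finally or immediately before a consonant) is not met → [l].
/ɡ/ (between /e/ and /e/): before a front vowel, so rule 2 applies → [dʒ].

[tʃejazaledʒe]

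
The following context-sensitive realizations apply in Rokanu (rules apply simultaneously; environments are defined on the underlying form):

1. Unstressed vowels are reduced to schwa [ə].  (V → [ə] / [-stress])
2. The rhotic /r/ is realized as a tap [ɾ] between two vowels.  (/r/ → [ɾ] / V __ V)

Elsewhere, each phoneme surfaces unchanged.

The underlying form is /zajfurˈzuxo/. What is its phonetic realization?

Rule 1 applies to /a/ (between /z/ and /j/: in an unstressed syllable) → [ə].
/u/ — between /f/ and /r/, in an unstressed syllable — surfaces as [ə] (rule 1).
/r/ (between /u/ and /z/) is in the target of rule 2 but the environment (between two vowels) is not met → [r].
/u/ (between /z/ and /x/) is in the target of rule 1 but the environment (in an unstressed syllable) is not met → [u].
/o/ (word-final) occurs in an unstressed syllable → [ə] by rule 1.

[zəjfərˈzuxə]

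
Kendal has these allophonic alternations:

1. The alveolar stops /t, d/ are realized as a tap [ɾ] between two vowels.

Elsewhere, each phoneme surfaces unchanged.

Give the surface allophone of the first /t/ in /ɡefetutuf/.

/t/ (between /e/ and /u/): between two vowels, so rule 1 applies → [ɾ].

[ɾ]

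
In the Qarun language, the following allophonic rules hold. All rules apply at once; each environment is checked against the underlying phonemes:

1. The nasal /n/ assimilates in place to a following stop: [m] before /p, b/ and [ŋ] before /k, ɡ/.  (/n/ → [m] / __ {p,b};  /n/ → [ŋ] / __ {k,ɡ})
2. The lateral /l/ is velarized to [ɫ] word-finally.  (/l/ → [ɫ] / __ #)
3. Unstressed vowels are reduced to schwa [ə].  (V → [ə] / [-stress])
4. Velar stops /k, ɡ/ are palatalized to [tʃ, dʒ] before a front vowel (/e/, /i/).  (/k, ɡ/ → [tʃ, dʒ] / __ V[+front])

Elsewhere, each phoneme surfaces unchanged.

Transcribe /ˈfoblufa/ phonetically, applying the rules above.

/o/ (between /f/ and /b/) is in the target of rule 3 but the environment (in an unstressed syllable) is not met → [o].
/l/ — between /b/ and /u/; rule 2 does not apply here → [l].
/u/ (between /l/ and /f/): in an unstressed syllable, so rule 3 applies → [ə].
/a/ (word-final): in an unstressed syllable, so rule 3 applies → [ə].

[ˈfobləfə]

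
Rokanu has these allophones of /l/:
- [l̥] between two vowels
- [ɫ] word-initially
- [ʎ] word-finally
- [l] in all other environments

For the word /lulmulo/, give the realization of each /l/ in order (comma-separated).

Occurrence 1 (position 1): word-initially → [ɫ].
Occurrence 2 (position 3): no conditioning environment matches → elsewhere allophone [l].
Occurrence 3 (position 6): between two vowels → [l̥].

[ɫ], [l], [l̥]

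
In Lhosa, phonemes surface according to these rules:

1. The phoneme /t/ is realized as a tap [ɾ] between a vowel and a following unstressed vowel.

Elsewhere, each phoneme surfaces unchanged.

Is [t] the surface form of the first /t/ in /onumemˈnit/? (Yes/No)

/t/ (word-final) is in the target of rule 1 but the environment (between a vowel and a following unstressed vowel) is not met → [t].
The actual realization is [t], which matches [t].

Yes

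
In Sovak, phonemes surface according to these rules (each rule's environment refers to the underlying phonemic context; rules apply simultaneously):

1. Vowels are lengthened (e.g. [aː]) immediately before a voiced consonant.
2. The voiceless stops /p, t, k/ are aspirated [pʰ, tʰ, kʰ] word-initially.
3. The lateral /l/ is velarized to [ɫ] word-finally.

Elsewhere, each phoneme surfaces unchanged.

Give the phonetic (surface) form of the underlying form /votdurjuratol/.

[votduːrjuːratoːɫ]

/o/ (between /v/ and /t/): rule 1 targets it, but not before a voiced consonant → unchanged [o].
/t/ (between /o/ and /d/) is in the target of rule 2 but the environment (word-initially) is not met → [t].
/u/ meets the environment for rule 1 (before a voiced consonant) → [uː].
/u/ (between /j/ and /r/): before a voiced consonant, so rule 1 applies → [uː].
/a/ (between /r/ and /t/): rule 1 targets it, but not before a voiced consonant → unchanged [a].
/t/ (between /a/ and /o/) is in the target of rule 2 but the environment (word-initially) is not met → [t].
/o/ meets the environment for rule 1 (before a voiced consonant) → [oː].
/l/ (word-final) occurs word-finally → [ɫ] by rule 3.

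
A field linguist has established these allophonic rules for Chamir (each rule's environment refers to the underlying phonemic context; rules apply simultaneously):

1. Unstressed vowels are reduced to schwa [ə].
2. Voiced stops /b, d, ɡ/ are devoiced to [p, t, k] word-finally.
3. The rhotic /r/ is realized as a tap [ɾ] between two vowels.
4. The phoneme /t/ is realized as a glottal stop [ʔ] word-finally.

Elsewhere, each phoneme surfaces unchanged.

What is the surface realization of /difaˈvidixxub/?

/d/ (word-initial): rule 2 targets it, but not word-finally → unchanged [d].
/i/ (between /d/ and /f/): in an unstressed syllable, so rule 1 applies → [ə].
/f/ stays [f].
Rule 1 applies to /a/ (between /f/ and /v/: in an unstressed syllable) → [ə].
/v/ (between /a/ and /i/): no rule targets it → [v].
/i/ (between /v/ and /d/): rule 1 targets it, but not in an unstressed syllable → unchanged [i].
/d/ (between /i/ and /i/) is in the target of rule 2 but the environment (word-finally) is not met → [d].
/i/ (between /d/ and /x/): in an unstressed syllable, so rule 1 applies → [ə].
/x/ — not in any rule's target class → [x].
/x/ (between /x/ and /u/): no rule targets it → [x].
/u/ (between /x/ and /b/): in an unstressed syllable, so rule 1 applies → [ə].
/b/ (word-final) occurs word-finally → [p] by rule 2.

[dəfəˈvidəxxəp]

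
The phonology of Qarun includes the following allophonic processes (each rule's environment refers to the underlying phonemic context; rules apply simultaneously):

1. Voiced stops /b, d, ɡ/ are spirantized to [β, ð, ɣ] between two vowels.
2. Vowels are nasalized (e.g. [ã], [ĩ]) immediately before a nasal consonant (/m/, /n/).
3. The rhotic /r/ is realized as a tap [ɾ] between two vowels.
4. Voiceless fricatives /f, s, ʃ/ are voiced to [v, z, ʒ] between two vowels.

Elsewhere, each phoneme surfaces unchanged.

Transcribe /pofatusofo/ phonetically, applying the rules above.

/p/ — not in any rule's target class → [p].
/o/ (between /p/ and /f/) is in the target of rule 2 but the environment (before a nasal consonant) is not met → [o].
Rule 4 applies to /f/ (between /o/ and /a/: between two vowels) → [v].
/a/ (between /f/ and /t/) is in the target of rule 2 but the environment (before a nasal consonant) is not met → [a].
/t/ (between /a/ and /u/) is unaffected → [t].
/u/ (between /t/ and /s/) is in the target of rule 2 but the environment (before a nasal consonant) is not met → [u].
/s/ (between /u/ and /o/): between two vowels, so rule 4 applies → [z].
/o/ (between /s/ and /f/) is in the target of rule 2 but the environment (before a nasal consonant) is not met → [o].
/f/ (between /o/ and /o/) occurs between two vowels → [v] by rule 4.
/o/ (word-final) is in the target of rule 2 but the environment (before a nasal consonant) is not met → [o].

[povatuzovo]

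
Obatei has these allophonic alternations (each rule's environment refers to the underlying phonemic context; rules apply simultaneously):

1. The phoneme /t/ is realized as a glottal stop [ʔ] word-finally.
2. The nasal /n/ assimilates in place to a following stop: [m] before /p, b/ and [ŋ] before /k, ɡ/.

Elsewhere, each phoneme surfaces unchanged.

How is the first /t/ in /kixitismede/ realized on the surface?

/t/ (between /i/ and /i/) fails the environment for rule 1, so it stays [t].

[t]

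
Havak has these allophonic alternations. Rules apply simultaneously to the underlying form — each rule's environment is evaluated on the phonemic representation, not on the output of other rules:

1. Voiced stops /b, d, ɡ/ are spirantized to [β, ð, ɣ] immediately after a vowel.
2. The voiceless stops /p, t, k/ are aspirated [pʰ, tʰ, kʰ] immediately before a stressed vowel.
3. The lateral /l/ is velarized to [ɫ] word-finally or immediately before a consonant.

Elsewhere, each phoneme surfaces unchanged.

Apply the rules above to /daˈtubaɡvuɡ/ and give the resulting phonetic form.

/d/ — word-initial; rule 1 does not apply here → [d].
/a/ stays [a].
Rule 2 applies to /t/ (between /a/ and /u/: immediately before a stressed vowel) → [tʰ].
/u/ (between /t/ and /b/) is unaffected → [u].
/b/ (between /u/ and /a/) occurs immediately after a vowel → [β] by rule 1.
/a/ (between /b/ and /ɡ/) is unaffected → [a].
/ɡ/ (between /a/ and /v/): immediately after a vowel, so rule 1 applies → [ɣ].
/v/ (between /ɡ/ and /u/): no rule targets it → [v].
/u/ (between /v/ and /ɡ/) is unaffected → [u].
Rule 1 applies to /ɡ/ (word-final: immediately after a vowel) → [ɣ].

[daˈtʰuβaɣvuɣ]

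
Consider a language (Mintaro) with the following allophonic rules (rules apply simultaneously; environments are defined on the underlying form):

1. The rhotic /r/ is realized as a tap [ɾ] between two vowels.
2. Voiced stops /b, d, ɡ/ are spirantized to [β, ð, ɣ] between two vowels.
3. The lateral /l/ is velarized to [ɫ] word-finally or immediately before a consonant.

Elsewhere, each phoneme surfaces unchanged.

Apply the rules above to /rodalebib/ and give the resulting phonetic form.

/r/ (word-initial): rule 1 targets it, but not between two vowels → unchanged [r].
/o/ (between /r/ and /d/) is unaffected → [o].
/d/ meets the environment for rule 2 (between two vowels) → [ð].
/a/ — not in any rule's target class → [a].
/l/ (between /a/ and /e/): rule 3 targets it, but not word-finally or immediately before a consonant → unchanged [l].
/e/ (between /l/ and /b/): no rule targets it → [e].
/b/ meets the environment for rule 2 (between two vowels) → [β].
/i/ stays [i].
/b/ (word-final): rule 2 targets it, but not between two vowels → unchanged [b].

[roðaleβib]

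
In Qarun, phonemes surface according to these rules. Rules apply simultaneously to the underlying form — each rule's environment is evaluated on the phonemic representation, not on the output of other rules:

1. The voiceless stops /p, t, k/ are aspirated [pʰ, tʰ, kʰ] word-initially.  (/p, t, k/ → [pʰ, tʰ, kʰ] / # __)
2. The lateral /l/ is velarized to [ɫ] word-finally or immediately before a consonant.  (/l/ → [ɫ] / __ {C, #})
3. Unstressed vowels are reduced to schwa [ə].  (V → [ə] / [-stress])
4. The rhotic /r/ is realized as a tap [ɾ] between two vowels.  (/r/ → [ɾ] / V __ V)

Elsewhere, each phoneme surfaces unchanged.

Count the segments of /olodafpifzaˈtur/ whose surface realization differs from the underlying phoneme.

5

Segments that undergo a rule: /o/ → [ə] (rule 3); /o/ → [ə] (rule 3); /a/ → [ə] (rule 3); /i/ → [ə] (rule 3); /a/ → [ə] (rule 3).
All other segments surface unchanged.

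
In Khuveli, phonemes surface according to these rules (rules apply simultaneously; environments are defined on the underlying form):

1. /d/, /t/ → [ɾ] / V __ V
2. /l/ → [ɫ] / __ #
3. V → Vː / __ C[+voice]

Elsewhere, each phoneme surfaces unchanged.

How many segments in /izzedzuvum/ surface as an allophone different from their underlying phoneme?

Segments that undergo a rule: /i/ → [iː] (rule 3); /e/ → [eː] (rule 3); /u/ → [uː] (rule 3); /u/ → [uː] (rule 3).
All other segments surface unchanged.

4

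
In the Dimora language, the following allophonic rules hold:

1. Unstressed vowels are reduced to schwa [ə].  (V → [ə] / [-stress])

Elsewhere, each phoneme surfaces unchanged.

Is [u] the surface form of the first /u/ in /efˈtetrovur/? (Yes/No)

/u/ — between /v/ and /r/, in an unstressed syllable — surfaces as [ə] (rule 1).
The actual realization is [ə], not [u].

No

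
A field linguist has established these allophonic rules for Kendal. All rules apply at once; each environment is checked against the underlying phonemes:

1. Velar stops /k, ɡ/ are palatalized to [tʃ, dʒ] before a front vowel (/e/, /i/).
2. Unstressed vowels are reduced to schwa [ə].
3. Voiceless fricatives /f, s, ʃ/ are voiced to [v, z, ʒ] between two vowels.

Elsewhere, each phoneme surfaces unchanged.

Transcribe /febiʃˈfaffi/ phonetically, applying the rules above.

/f/ — word-initial; rule 3 does not apply here → [f].
/e/ meets the environment for rule 2 (in an unstressed syllable) → [ə].
/b/ — not in any rule's target class → [b].
/i/ — between /b/ and /ʃ/, in an unstressed syllable — surfaces as [ə] (rule 2).
/ʃ/ (between /i/ and /f/) is in the target of rule 3 but the environment (between two vowels) is not met → [ʃ].
/f/ — between /ʃ/ and /a/; rule 3 does not apply here → [f].
/a/ (between /f/ and /f/) fails the environment for rule 2, so it stays [a].
/f/ (between /a/ and /f/): rule 3 targets it, but not between two vowels → unchanged [f].
/f/ (between /f/ and /i/) is in the target of rule 3 but the environment (between two vowels) is not met → [f].
/i/ (word-final) occurs in an unstressed syllable → [ə] by rule 2.

[fəbəʃˈfaffə]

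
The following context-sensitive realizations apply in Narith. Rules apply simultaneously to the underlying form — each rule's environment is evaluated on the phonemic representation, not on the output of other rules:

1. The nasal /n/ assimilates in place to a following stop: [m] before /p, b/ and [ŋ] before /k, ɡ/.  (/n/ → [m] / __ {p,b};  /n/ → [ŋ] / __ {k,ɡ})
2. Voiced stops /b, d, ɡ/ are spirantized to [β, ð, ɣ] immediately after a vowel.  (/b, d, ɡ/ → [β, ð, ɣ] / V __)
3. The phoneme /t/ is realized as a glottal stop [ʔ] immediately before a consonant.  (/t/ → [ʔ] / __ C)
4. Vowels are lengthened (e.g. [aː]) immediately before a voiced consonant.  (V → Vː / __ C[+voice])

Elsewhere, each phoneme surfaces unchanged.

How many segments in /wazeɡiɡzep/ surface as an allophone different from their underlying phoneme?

5

Segments that undergo a rule: /a/ → [aː] (rule 4); /e/ → [eː] (rule 4); /ɡ/ → [ɣ] (rule 2); /i/ → [iː] (rule 4); /ɡ/ → [ɣ] (rule 2).
All other segments surface unchanged.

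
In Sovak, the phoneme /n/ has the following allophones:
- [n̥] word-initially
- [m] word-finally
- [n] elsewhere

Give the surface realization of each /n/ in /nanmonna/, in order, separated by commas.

Occurrence 1 (position 1): word-initially → [n̥].
Occurrence 2 (position 3): no conditioning environment matches → elsewhere allophone [n].
Occurrence 3 (position 6): no conditioning environment matches → elsewhere allophone [n].
Occurrence 4 (position 7): no conditioning environment matches → elsewhere allophone [n].

[n̥], [n], [n], [n]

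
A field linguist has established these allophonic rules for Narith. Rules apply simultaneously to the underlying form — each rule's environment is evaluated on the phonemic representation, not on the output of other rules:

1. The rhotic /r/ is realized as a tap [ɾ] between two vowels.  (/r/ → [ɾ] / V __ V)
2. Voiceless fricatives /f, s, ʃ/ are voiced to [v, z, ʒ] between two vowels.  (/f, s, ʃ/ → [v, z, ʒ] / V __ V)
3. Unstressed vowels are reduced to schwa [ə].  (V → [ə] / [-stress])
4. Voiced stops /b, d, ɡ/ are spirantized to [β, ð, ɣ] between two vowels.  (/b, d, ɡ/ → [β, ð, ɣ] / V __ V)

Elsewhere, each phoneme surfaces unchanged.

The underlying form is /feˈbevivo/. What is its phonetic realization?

/f/ (word-initial) is in the target of rule 2 but the environment (between two vowels) is not met → [f].
/e/ (between /f/ and /b/): in an unstressed syllable, so rule 3 applies → [ə].
Rule 4 applies to /b/ (between /e/ and /e/: between two vowels) → [β].
/e/ (between /b/ and /v/) fails the environment for rule 3, so it stays [e].
/v/ — not in any rule's target class → [v].
/i/ — between /v/ and /v/, in an unstressed syllable — surfaces as [ə] (rule 3).
/v/ — not in any rule's target class → [v].
/o/ meets the environment for rule 3 (in an unstressed syllable) → [ə].

[fəˈβevəvə]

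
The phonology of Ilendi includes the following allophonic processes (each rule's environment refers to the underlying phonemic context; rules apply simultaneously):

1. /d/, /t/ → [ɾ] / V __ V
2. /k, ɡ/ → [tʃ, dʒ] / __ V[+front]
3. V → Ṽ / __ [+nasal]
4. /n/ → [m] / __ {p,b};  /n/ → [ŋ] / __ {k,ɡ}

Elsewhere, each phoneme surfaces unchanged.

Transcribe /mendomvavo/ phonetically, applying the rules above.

/m/ — not in any rule's target class → [m].
/e/ — between /m/ and /n/, before a nasal consonant — surfaces as [ẽ] (rule 3).
/n/ — between /e/ and /d/; rule 4 does not apply here → [n].
/d/ (between /n/ and /o/) fails the environment for rule 1, so it stays [d].
Rule 3 applies to /o/ (between /d/ and /m/: before a nasal consonant) → [õ].
/m/ (between /o/ and /v/) is unaffected → [m].
/v/ (between /m/ and /a/): no rule targets it → [v].
/a/ (between /v/ and /v/) fails the environment for rule 3, so it stays [a].
/v/ (between /a/ and /o/) is unaffected → [v].
/o/ — word-final; rule 3 does not apply here → [o].

[mẽndõmvavo]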